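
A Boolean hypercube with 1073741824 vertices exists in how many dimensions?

n = log_2(1073741824) = 30.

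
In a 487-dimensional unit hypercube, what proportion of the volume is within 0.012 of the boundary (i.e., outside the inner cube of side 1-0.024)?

1 - (1 - 2·0.012)^487 = 1 - 0.976^487 ≈ 0.999993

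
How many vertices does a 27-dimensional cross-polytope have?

Number of vertices = 2n = 54.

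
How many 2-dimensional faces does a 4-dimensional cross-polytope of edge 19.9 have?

Number of 2-faces = 2^(2+1) · C(4,2+1) = 8 · 4 = 32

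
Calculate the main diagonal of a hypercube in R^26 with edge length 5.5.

The space diagonal of an n-cube of side s is s√n. Here 5.5·√26 ≈ 28.0446.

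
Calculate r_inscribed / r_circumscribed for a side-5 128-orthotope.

Ratio = (s/2)/(s√128/2) = 128^(-1/2) ≈ 0.0883883.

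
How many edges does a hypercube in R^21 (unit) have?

Number of 1-faces = C(21,1)·2^(21-1) = 21·1048576 = 22020096.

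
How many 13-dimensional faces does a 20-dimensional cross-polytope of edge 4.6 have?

An n-cross-polytope has 2^(k+1)·C(n,k+1) k-faces. Here 2^14·C(20,14) = 16384·38760 = 635043840.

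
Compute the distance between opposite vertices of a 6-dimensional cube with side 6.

The space diagonal of an n-cube of side s is s√n. Here 6·√6 ≈ 14.6969.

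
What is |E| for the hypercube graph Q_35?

An n-cube has n·2^(n-1) edges. With n = 35: 35·17179869184 = 601295421440.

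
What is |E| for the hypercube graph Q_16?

An n-cube has n·2^(n-1) edges. With n = 16: 16·32768 = 524288.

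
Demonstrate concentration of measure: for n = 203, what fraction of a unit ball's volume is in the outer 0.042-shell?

1 - (1-0.042)^203 ≈ 0.999835 ≈ 99.9835%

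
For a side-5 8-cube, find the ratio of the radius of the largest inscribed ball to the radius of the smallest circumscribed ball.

r_in / r_out = (5/2) / (5√8/2) = 1/√8 ≈ 0.353553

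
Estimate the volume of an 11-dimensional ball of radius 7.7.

Volume = π^{11/2}·(7.7)^11/Γ(13/2) ≈ 1.06293e+10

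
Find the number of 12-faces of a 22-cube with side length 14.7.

An n-cube has C(n,k)·2^(n-k) k-faces. Here C(22,12)·2^10 = 646646·1024 = 662165504.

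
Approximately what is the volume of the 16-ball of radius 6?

V = 2448880128·π^8/35 ≈ 6.63894e+11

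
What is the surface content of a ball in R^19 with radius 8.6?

S = n·V_n(r)/r = 19·V_19(8.6)/8.6 (volume-to-surface relation), giving 5.86561e+16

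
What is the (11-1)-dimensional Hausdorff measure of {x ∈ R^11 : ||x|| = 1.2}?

S_11(1.2) = 2·π^(11/2)·(1.2)^10 / Γ(11/2) ≈ 128.325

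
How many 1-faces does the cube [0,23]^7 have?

Each of the 2^7 = 128 vertices has degree 7; total edges = 7·2^7/2 = 448.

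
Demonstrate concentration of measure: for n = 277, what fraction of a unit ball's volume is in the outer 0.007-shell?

1 - (1-0.007)^277 ≈ 0.85713 ≈ 85.71%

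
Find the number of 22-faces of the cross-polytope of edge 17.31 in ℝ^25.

Each 22-face is the convex hull of 23 vertices, one chosen as ±e_i from each of 23 distinct axes: 2^23·C(25,23) = 2516582400.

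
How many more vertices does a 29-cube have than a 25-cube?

The 29-cube has 2^29 = 536870912 vertices. The 25-cube has 2^25 = 33554432 vertices. Difference: 536870912 - 33554432 = 503316480.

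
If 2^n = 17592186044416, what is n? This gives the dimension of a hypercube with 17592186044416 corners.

n = log_2(17592186044416) = 44.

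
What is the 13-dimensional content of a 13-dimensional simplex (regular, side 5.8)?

V = (5.8^13 / 13!) · √((13+1) / 2^13) ≈ 0.0558024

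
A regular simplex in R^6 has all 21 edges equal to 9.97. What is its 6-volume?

Volume = 9.97^6 · √(7/2^6) / 6! ≈ 451.126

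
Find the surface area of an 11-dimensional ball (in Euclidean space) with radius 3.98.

S = n·V_n(r)/r = 11·V_11(3.98)/3.98 (volume-to-surface relation), giving 2.06694e+07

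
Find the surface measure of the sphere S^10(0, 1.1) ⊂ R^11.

S_11(1.1) = 2·π^(11/2)·(1.1)^10 / Γ(11/2) ≈ 53.7557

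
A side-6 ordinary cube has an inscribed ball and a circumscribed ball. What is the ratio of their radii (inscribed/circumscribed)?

r_in = 6/2 (half the side); r_out = 6√3/2 (half the diagonal). Ratio = 1/√3 ≈ 0.57735.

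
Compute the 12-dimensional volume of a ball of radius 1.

Volume = π^{12/2}·(1)^12/Γ(7) = π^6/720 ≈ 1.33526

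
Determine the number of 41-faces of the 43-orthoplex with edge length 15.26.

Number of 41-faces = 2^(41+1) · C(43,41+1) = 4398046511104 · 43 = 189115999977472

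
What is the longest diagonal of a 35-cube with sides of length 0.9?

The space diagonal of an n-cube of side s is s√n. Here 0.9·√35 ≈ 5.32447.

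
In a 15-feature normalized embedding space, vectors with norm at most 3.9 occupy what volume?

V_15(3.9) = π^(15/2) · (3.9)^15 / Γ(15/2 + 1) ≈ 2.80155e+08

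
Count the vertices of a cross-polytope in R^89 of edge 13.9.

An n-cross-polytope has 2n vertices; here n = 89, giving 178.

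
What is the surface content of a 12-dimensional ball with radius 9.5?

S = n·V_n(r)/r = 12·V_12(9.5)/9.5 (volume-to-surface relation), giving 116490258898219·π^6/122880 ≈ 9.11397e+11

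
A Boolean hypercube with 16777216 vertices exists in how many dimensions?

The n-cube has 2^n vertices, and 16777216 = 2^24, so n = 24.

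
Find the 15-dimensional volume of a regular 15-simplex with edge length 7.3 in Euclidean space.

For a regular n-simplex with edge a, V = (a^n / n!)·√((n+1)/2^n). With a=7.3, n=15: V ≈ 0.150549.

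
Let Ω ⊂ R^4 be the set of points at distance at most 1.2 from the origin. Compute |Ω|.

Volume = π^{4/2}·(1.2)^4/Γ(3) ≈ 10.2328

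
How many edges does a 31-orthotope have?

Each of the 2^31 = 2147483648 vertices has degree 31; total edges = 31·2^31/2 = 33285996544.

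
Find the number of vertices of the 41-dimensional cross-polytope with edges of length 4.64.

Number of vertices = 2n = 82.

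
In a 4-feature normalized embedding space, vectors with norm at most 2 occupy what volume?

Volume = π^{4/2}·(2)^4/Γ(3) = 8·π^2 ≈ 78.9568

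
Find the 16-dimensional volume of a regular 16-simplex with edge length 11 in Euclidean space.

V_16 = √(17) · 11^16 / (16! · 2^(16/2)) ≈ 35.371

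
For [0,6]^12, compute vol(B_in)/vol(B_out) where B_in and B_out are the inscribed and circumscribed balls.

The radii are 6/2 and 6√12/2, so the volume ratio is (1/√12)^12 = 12^{-12/2} ≈ 3.34898e-07.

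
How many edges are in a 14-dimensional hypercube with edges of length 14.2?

Choose 1 of 14 axes to span the face (C(14,1) = 14 ways), then fix each of the remaining 13 coordinates at one of its two extreme values (2^13 = 8192 ways): 14·8192 = 114688.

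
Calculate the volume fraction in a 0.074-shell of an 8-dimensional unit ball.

1 - (1-0.074)^8 ≈ 0.459385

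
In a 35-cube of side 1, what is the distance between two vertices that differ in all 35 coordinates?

The space diagonal of an n-cube of side s is s√n. Here 1·√35 ≈ 5.91608.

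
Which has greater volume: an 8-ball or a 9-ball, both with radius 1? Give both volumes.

V_8(1) ≈ 4.05871. V_9(1) ≈ 3.29851. The 8-ball is larger.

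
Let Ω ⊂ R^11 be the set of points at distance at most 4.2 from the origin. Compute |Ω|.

Volume = π^{11/2}·(4.2)^11/Γ(13/2) ≈ 1.3516e+07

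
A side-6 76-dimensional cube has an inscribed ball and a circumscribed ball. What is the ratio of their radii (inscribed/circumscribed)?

r_in = 6/2 (half the side); r_out = 6√76/2 (half the diagonal). Ratio = 1/√76 ≈ 0.114708.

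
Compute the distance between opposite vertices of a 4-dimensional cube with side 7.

||(7,7,...,7)|| = √(4)·7 = 14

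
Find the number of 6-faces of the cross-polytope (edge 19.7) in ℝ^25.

f_6(25-orthoplex) = 2^7 · (25 choose 7) = 61529600.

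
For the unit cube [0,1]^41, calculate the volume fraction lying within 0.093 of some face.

The inner cube has side 1-2·0.093 = 0.814 and volume (0.814)^41 ≈ 0.0002166, so the shell holds 0.999783 of the volume.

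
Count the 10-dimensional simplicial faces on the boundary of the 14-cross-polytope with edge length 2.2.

An n-cross-polytope has 2^(k+1)·C(n,k+1) k-faces. Here 2^11·C(14,11) = 2048·364 = 745472.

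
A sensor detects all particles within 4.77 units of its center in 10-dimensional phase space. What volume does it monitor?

V_10(4.77) = π^(10/2) · (4.77)^10 / Γ(10/2 + 1) ≈ 1.55508e+07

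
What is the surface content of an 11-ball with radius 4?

S_11(4) = 2·π^(11/2)·(4)^10 / Γ(11/2) = 67108864·π^5/945 ≈ 2.17319e+07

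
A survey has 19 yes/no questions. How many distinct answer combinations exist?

The 19-cube has 2^19 = 524288 vertices.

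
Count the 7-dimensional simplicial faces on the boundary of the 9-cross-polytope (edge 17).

Number of 7-faces = 2^(7+1) · C(9,7+1) = 256 · 9 = 2304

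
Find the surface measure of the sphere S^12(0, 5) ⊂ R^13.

S_13(5) = 2·π^(13/2)·(5)^12 / Γ(13/2) = 6250000000·π^6/2079 ≈ 2.89018e+09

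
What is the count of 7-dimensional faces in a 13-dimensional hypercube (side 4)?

Number of 7-faces = C(13,7) · 2^(13-7) = 1716 · 64 = 109824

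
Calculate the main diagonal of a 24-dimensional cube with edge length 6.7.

Diagonal = √24 · 6.7 ≈ 32.8232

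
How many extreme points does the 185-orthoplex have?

Number of vertices = 2n = 370.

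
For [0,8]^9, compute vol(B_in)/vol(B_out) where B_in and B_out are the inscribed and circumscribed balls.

Volume scales as r^n, and r_in/r_out = 1/√9, giving (1/√9)^9 ≈ 5.08053e-05.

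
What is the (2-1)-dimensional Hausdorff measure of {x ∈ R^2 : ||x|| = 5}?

S_2(5) = 2·π^(2/2)·(5)^1 / Γ(2/2) = 2πr = 2π·5 ≈ 31.4159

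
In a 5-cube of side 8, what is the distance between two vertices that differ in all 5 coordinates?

||(8,8,...,8)|| = √(5)·8 ≈ 17.8885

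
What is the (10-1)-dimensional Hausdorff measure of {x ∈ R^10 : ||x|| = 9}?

S = n·V_n(r)/r = 10·V_10(9)/9 (volume-to-surface relation), giving 129140163·π^5/4 ≈ 9.87986e+09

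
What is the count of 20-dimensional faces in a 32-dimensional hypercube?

Number of 20-faces = C(32,20) · 2^(32-20) = 225792840 · 4096 = 924847472640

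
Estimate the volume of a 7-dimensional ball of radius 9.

V_7(9) = π^(7/2) · (9)^7 / Γ(7/2 + 1) = 25509168·π^3/35 ≈ 2.25984e+07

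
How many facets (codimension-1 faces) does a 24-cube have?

Number of 23-faces = C(24,23) · 2^(24-23) = 24 · 2 = 48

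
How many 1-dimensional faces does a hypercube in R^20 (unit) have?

f_1(20-cube) = (20 choose 1) · 2^19 = 10485760.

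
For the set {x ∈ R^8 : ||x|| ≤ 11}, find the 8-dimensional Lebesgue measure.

V = 214358881·π^4/24 ≈ 8.70021e+08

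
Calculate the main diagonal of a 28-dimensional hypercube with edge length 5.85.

Diagonal = √28 · 5.85 ≈ 30.9553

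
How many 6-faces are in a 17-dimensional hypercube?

Choose 6 of 17 axes to span the face (C(17,6) = 12376 ways), then fix each of the remaining 11 coordinates at one of its two extreme values (2^11 = 2048 ways): 12376·2048 = 25346048.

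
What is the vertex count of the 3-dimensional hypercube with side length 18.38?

Number of vertices = 2^3 = 8.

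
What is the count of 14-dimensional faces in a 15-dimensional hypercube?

Number of 14-faces = C(15,14) · 2^(15-14) = 15 · 2 = 30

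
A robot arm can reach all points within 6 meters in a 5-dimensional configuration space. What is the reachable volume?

Volume = π^{5/2}·(6)^5/Γ(7/2) = 20736·π^2/5 ≈ 40931.2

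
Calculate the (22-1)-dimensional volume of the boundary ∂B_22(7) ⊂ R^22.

S = n·V_n(r)/r = 22·V_22(7)/7 (volume-to-surface relation), giving 79792266297612001·π^11/259200 ≈ 9.05679e+16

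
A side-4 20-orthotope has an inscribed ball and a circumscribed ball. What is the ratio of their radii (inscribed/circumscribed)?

Ratio = (s/2)/(s√20/2) = 20^(-1/2) ≈ 0.223607.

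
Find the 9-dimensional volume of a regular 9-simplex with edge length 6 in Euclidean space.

Volume = 6^9 · √(10/2^9) / 9! ≈ 3.88118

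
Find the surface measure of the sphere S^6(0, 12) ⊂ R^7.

|∂B_7(12)| = 15925248·π^3/5 ≈ 9.87565e+07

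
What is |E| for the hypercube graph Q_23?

Each of the 2^23 = 8388608 vertices has degree 23; total edges = 23·2^23/2 = 96468992.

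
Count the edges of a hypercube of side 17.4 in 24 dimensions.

Number of 1-faces = C(24,1)·2^(24-1) = 24·8388608 = 201326592.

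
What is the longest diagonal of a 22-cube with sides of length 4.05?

d = √(4.05² + 4.05² + ... + 4.05²) [22 terms] = √(22·4.05²) = 4.05√22 ≈ 18.9962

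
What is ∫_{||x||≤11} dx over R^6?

V = 1771561·π^3/6 ≈ 9.15492e+06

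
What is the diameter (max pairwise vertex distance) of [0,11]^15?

Diagonal = √15 · 11 ≈ 42.6028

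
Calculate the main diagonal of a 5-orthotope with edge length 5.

The space diagonal of an n-cube of side s is s√n. Here 5·√5 ≈ 11.1803.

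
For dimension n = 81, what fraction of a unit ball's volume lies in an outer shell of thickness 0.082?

1 - (1-0.082)^81 ≈ 0.999022 ≈ 99.90%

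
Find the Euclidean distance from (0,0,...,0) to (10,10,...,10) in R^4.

The space diagonal of an n-cube of side s is s√n. Here 10·√4 = 20.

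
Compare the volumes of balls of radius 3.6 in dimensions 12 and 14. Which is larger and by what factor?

V_12(3.6) ≈ 6.32698e+06, V_14(3.6) ≈ 3.68005e+07. The 14-ball is larger by a factor of 5.816.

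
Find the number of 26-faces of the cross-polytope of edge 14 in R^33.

Number of 26-faces = 2^(26+1) · C(33,26+1) = 134217728 · 1107568 = 148655260565504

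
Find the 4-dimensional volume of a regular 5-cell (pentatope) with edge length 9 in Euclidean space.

V_4 = √(5) · 9^4 / (4! · 2^(4/2)) ≈ 152.821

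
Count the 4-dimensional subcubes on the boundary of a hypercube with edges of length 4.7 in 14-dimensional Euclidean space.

An n-cube has C(n,k)·2^(n-k) k-faces. Here C(14,4)·2^10 = 1001·1024 = 1025024.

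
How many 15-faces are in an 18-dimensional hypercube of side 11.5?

f_15(18-cube) = (18 choose 15) · 2^3 = 6528.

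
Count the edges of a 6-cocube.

f_1(6-orthoplex) = 2^2 · (6 choose 2) = 60.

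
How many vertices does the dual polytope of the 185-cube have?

The 185-dimensional cross-polytope has 2n = 2·185 = 370 vertices.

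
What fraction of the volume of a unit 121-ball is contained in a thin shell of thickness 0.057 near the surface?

V(inner)/V(outer) = ((1-0.057)/1)^121 ≈ 0.000824, so the shell fraction is 0.999176.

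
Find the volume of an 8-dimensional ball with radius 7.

Volume = π^{8/2}·(7)^8/Γ(5) = 5764801·π^4/24 ≈ 2.33977e+07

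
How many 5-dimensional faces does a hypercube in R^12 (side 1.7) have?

f_5(12-cube) = (12 choose 5) · 2^7 = 101376.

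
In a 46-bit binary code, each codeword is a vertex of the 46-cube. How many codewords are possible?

Each vertex is a binary string of length 46, so there are 2^46 = 70368744177664.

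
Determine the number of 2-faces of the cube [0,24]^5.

An n-cube has C(n,k)·2^(n-k) k-faces. Here C(5,2)·2^3 = 10·8 = 80.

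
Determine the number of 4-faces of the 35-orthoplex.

Number of 4-faces = 2^(4+1) · C(35,4+1) = 32 · 324632 = 10388224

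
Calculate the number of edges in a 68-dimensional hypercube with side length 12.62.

An n-cube has n·2^(n-1) edges. With n = 68: 68·147573952589676412928 = 10035028776097996079104.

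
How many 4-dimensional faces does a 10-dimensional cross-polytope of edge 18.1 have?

An n-cross-polytope has 2^(k+1)·C(n,k+1) k-faces. Here 2^5·C(10,5) = 32·252 = 8064.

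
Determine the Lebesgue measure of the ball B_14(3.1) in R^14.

V_14(3.1) = π^(14/2) · (3.1)^14 / Γ(14/2 + 1) ≈ 4.5361e+06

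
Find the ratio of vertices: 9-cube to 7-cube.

The 9-cube has 2^9 = 512 vertices. The 7-cube has 2^7 = 128 vertices. Ratio: 512/128 = 4.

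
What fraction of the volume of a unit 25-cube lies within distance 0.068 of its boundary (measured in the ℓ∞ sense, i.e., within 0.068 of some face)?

The inner cube has side 1-2·0.068 = 0.864 and volume (0.864)^25 ≈ 0.02587, so the shell holds 0.974127 of the volume.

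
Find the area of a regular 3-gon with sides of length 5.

Area = (√3/4) · 5² = 10.8253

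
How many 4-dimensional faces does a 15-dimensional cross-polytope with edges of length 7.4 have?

f_4(15-orthoplex) = 2^5 · (15 choose 5) = 96096.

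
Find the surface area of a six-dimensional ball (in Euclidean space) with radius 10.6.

S_6(10.6) = 2·π^(6/2)·(10.6)^5 / Γ(6/2) ≈ 4.14934e+06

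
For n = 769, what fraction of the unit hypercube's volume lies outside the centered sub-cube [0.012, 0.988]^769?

The inner cube has side 1-2·0.012 = 0.976 and volume (0.976)^769 ≈ 7.707e-09, so the shell holds 0.9999999923 of the volume.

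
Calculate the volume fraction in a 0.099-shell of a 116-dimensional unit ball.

Shell fraction = 1 - (1-0.099)^116 ≈ 0.999994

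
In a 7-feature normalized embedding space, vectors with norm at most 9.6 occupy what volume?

Volume = π^{7/2}·(9.6)^7/Γ(9/2) ≈ 3.55041e+07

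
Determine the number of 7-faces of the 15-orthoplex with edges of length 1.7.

f_7(15-orthoplex) = 2^8 · (15 choose 8) = 1647360.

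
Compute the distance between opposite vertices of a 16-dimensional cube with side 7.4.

The space diagonal of an n-cube of side s is s√n. Here 7.4·√16 = 29.6.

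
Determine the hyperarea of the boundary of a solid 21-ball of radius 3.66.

S_21(3.66) = 2·π^(21/2)·(3.66)^20 / Γ(21/2) ≈ 5.4499e+10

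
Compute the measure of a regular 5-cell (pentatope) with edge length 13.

V_4 = √(5) · 13^4 / (4! · 2^(4/2)) ≈ 665.254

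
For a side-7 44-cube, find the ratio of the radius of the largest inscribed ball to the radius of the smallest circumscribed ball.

r_in / r_out = (7/2) / (7√44/2) = 1/√44 ≈ 0.150756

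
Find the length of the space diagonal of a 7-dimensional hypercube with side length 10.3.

d = √(10.3² + 10.3² + ... + 10.3²) [7 terms] = √(7·10.3²) = 10.3√7 ≈ 27.2512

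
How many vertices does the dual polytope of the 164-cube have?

The vertices are ±e_1, ..., ±e_164, so there are 2·164 = 328.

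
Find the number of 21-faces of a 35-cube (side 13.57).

Number of 21-faces = C(35,21) · 2^(35-21) = 2319959400 · 16384 = 38010214809600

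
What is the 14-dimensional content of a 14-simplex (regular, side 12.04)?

V_14 = √(15) · 12.04^14 / (14! · 2^(14/2)) ≈ 466.872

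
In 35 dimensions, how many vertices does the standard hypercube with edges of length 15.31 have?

The 35-cube has 2^35 = 34359738368 vertices.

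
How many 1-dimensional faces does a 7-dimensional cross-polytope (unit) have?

An n-cross-polytope has 2^(k+1)·C(n,k+1) k-faces. Here 2^2·C(7,2) = 4·21 = 84.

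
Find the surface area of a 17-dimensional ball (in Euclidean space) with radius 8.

S_17(8) = 2·π^(17/2)·(8)^16 / Γ(17/2) = 144115188075855872·π^8/2027025 ≈ 6.74605e+14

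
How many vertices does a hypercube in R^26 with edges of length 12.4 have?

Number of vertices = 2^26 = 67108864.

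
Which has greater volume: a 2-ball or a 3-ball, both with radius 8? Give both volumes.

V_2(8) ≈ 201.062. V_3(8) ≈ 2144.66. The 3-ball is larger.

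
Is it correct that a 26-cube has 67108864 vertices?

True. The 26-cube has 2^26 = 67108864 vertices.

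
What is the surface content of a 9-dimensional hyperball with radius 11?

S_9(11) = 2·π^(9/2)·(11)^8 / Γ(9/2) = 6859484192·π^4/105 ≈ 6.36358e+09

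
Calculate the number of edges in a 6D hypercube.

An n-cube has n·2^(n-1) edges. With n = 6: 6·32 = 192.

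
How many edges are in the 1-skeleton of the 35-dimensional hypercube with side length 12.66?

The 35-cube has n·2^(n-1) = 35·2^34 = 35·17179869184 = 601295421440 edges.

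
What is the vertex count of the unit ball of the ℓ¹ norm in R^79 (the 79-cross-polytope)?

The vertices are ±e_1, ..., ±e_79, so there are 2·79 = 158.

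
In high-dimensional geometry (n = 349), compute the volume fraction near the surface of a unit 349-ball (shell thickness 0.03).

1 - (1-0.03)^349 ≈ 0.999976 ≈ 99.997583%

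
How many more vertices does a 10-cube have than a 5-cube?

The 10-cube has 2^10 = 1024 vertices. The 5-cube has 2^5 = 32 vertices. Difference: 1024 - 32 = 992.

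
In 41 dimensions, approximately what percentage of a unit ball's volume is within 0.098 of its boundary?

1 - (1-0.098)^41 ≈ 0.98543 ≈ 98.54%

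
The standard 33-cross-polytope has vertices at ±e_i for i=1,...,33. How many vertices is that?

The 33-dimensional cross-polytope has 2n = 2·33 = 66 vertices.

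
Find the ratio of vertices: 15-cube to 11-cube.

The 15-cube has 2^15 = 32768 vertices. The 11-cube has 2^11 = 2048 vertices. Ratio: 32768/2048 = 16.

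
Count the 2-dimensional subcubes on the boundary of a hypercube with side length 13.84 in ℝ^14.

Number of 2-faces = C(14,2) · 2^(14-2) = 91 · 4096 = 372736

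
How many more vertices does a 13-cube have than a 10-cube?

The 13-cube has 2^13 = 8192 vertices. The 10-cube has 2^10 = 1024 vertices. Difference: 8192 - 1024 = 7168.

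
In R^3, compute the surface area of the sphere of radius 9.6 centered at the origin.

|∂B_3(9.6)| = 4πr² = 4π·(9.6)² ≈ 1158.12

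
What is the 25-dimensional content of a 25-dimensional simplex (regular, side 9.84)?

For a regular n-simplex with edge a, V = (a^n / n!)·√((n+1)/2^n). With a=9.84, n=25: V ≈ 0.000379178.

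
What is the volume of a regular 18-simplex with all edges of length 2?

Volume = 2^18 · √(19/2^18) / 18! ≈ 3.48583e-13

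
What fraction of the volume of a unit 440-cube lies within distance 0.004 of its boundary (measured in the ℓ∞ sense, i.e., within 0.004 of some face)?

The inner cube has side 1-2·0.004 = 0.992 and volume (0.992)^440 ≈ 0.02918, so the shell holds 0.970817 of the volume.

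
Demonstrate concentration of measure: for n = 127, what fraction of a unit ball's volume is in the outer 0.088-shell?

1 - (1-0.088)^127 ≈ 0.999992 ≈ 99.999169%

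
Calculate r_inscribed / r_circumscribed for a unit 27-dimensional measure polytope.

Ratio = (s/2)/(s√27/2) = 27^(-1/2) ≈ 0.19245.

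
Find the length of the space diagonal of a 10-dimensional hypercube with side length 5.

d = √(5² + 5² + ... + 5²) [10 terms] = √(10·5²) = 5√10 ≈ 15.8114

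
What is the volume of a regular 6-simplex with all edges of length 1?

Volume = 1^6 · √(7/2^6) / 6! ≈ 0.000459332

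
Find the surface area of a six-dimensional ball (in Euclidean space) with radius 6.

The surface area of an n-ball is 2π^(n/2) r^(n-1) / Γ(n/2). For n=6, r=6: 7776·π^3 ≈ 241105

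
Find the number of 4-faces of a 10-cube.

Number of 4-faces = C(10,4) · 2^(10-4) = 210 · 64 = 13440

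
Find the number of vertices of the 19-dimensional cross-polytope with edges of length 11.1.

The vertices are ±e_1, ..., ±e_19, so there are 2·19 = 38.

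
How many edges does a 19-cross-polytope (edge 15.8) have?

Number of 1-faces = 2^(1+1) · C(19,1+1) = 4 · 171 = 684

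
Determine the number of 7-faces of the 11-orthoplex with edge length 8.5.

An n-cross-polytope has 2^(k+1)·C(n,k+1) k-faces. Here 2^8·C(11,8) = 256·165 = 42240.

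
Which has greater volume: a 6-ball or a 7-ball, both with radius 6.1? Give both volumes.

V_6(6.1) ≈ 266242. V_7(6.1) ≈ 1.48487e+06. The 7-ball is larger.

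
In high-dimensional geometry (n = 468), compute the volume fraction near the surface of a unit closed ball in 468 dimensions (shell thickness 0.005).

1 - (1-0.005)^468 ≈ 0.904236 ≈ 90.42%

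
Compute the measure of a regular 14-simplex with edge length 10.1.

V = (10.1^14 / 14!) · √((14+1) / 2^14) ≈ 39.8957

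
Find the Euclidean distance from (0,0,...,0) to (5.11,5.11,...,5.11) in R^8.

d = √(5.11² + 5.11² + ... + 5.11²) [8 terms] = √(8·5.11²) = 5.11√8 ≈ 14.4533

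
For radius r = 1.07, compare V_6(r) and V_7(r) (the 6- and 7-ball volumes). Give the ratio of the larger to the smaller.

V_6(1.07) ≈ 7.75534, V_7(1.07) ≈ 7.58694. The 6-ball is larger by a factor of 1.022.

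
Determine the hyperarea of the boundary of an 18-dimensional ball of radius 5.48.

The surface area of an n-ball is 2π^(n/2) r^(n-1) / Γ(n/2). For n=18, r=5.48: 5.35954e+12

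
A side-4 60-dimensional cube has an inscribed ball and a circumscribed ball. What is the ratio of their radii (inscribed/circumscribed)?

Ratio = (s/2)/(s√60/2) = 60^(-1/2) ≈ 0.129099.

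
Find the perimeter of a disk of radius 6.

|∂B_2(6)| = 2πr = 2π·6 ≈ 37.6991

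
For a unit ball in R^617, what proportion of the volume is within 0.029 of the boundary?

1 - (1-0.029)^617 ≈ 0.999999987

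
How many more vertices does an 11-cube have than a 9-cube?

The 11-cube has 2^11 = 2048 vertices. The 9-cube has 2^9 = 512 vertices. Difference: 2048 - 512 = 1536.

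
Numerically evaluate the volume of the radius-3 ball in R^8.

The n-ball volume is π^(n/2)·r^n/Γ(n/2+1). With n=8, r=3: V = 2187·π^4/8 ≈ 26629.2.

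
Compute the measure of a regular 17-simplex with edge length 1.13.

For a regular n-simplex with edge a, V = (a^n / n!)·√((n+1)/2^n). With a=1.13, n=17: V ≈ 2.63115e-16.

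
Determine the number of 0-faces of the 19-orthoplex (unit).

Number of 0-faces = 2^(0+1) · C(19,0+1) = 2 · 19 = 38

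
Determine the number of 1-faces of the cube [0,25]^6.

Choose 1 of 6 axes to span the face (C(6,1) = 6 ways), then fix each of the remaining 5 coordinates at one of its two extreme values (2^5 = 32 ways): 6·32 = 192.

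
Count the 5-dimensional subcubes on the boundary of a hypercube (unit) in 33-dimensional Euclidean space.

f_5(33-cube) = (33 choose 5) · 2^28 = 63709397385216.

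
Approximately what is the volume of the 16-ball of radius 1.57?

Volume = π^{16/2}·(1.57)^16/Γ(9) ≈ 320.681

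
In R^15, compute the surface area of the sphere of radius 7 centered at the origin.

S = n·V_n(r)/r = 15·V_15(7)/7 (volume-to-surface relation), giving 24803586664192·π^7/19305 ≈ 3.88055e+12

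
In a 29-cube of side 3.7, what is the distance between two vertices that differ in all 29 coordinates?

||(3.7,3.7,...,3.7)|| = √(29)·3.7 ≈ 19.9251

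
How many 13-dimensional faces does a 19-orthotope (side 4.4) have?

f_13(19-cube) = (19 choose 13) · 2^6 = 1736448.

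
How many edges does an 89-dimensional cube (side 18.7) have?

Number of 1-faces = C(89,1)·2^(89-1) = 89·309485009821345068724781056 = 27544165874099711116505513984.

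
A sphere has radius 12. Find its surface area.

The surface area of an n-ball is 2π^(n/2) r^(n-1) / Γ(n/2). For n=3, r=12: 4πr² = 4π·(12)² ≈ 1809.56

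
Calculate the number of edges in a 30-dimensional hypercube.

Each of the 2^30 = 1073741824 vertices has degree 30; total edges = 30·2^30/2 = 16106127360.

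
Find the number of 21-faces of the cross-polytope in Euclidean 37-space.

Each 21-face is the convex hull of 22 vertices, one chosen as ±e_i from each of 22 distinct axes: 2^22·C(37,22) = 39276300510167040.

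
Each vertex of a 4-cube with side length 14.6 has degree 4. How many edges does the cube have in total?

The 4-cube has n·2^(n-1) = 4·2^3 = 4·8 = 32 edges.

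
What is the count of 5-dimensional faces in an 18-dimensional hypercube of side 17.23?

Number of 5-faces = C(18,5) · 2^(18-5) = 8568 · 8192 = 70189056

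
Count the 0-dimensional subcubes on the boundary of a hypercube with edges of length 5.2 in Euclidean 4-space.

f_0(4-cube) = (4 choose 0) · 2^4 = 16.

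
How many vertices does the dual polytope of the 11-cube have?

The vertices are ±e_1, ..., ±e_11, so there are 2·11 = 22.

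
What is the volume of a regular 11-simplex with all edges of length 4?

V = (4^11 / 11!) · √((11+1) / 2^11) ≈ 0.00804322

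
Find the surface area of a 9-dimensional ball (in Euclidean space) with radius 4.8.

S_9(4.8) = 2·π^(9/2)·(4.8)^8 / Γ(9/2) ≈ 8.36546e+06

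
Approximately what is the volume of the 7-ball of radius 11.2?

Volume = π^{7/2}·(11.2)^7/Γ(9/2) ≈ 1.0445e+08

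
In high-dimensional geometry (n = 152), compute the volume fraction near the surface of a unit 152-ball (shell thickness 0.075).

1 - (1-0.075)^152 ≈ 0.999993 ≈ 99.999286%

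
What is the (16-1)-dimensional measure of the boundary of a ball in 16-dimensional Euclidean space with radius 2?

|∂B_16(2)| = 4096·π^8/315 ≈ 123381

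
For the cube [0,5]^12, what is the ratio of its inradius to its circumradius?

r_in / r_out = (5/2) / (5√12/2) = 1/√12 ≈ 0.288675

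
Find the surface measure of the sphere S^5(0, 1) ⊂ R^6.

|∂B_6(1)| = π^3 ≈ 31.0063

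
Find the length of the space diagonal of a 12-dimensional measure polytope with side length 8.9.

d = √(8.9² + 8.9² + ... + 8.9²) [12 terms] = √(12·8.9²) = 8.9√12 ≈ 30.8305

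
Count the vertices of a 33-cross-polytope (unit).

An n-cross-polytope has 2n vertices; here n = 33, giving 66.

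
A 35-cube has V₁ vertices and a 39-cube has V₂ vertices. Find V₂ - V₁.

V₁ = 2^35 = 34359738368. V₂ = 2^39 = 549755813888. V₂ - V₁ = 515396075520.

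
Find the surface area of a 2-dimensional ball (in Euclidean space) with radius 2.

|∂B_2(2)| = 2πr = 2π·2 ≈ 12.5664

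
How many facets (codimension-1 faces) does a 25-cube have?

Number of 24-faces = C(25,24) · 2^(25-24) = 25 · 2 = 50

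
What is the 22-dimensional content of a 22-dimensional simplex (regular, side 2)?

For a regular n-simplex with edge a, V = (a^n / n!)·√((n+1)/2^n). With a=2, n=22: V ≈ 8.73831e-18.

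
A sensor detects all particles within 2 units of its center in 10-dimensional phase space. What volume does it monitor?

V = 128·π^5/15 ≈ 2611.37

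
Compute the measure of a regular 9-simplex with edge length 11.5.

For a regular n-simplex with edge a, V = (a^n / n!)·√((n+1)/2^n). With a=11.5, n=9: V ≈ 1354.82.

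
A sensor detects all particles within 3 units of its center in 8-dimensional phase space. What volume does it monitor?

V_8(3) = π^(8/2) · (3)^8 / Γ(8/2 + 1) = 2187·π^4/8 ≈ 26629.2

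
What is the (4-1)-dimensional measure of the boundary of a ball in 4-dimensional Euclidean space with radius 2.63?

|∂B_4(2.63)| ≈ 359.085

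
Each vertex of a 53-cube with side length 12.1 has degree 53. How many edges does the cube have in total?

Number of 1-faces = C(53,1)·2^(53-1) = 53·4503599627370496 = 238690780250636288.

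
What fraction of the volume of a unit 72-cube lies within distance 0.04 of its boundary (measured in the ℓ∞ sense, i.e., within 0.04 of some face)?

Shell fraction = 1 - (1-0.08)^72 ≈ 0.99753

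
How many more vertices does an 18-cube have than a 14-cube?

The 18-cube has 2^18 = 262144 vertices. The 14-cube has 2^14 = 16384 vertices. Difference: 262144 - 16384 = 245760.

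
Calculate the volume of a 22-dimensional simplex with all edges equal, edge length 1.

Volume = 1^22 · √(23/2^22) / 22! ≈ 2.08337e-24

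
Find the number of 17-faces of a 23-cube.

An n-cube has C(n,k)·2^(n-k) k-faces. Here C(23,17)·2^6 = 100947·64 = 6460608.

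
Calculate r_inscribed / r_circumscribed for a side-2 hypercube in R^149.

Ratio = (s/2)/(s√149/2) = 149^(-1/2) ≈ 0.0819232.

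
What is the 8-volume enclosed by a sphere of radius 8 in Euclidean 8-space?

The n-ball volume is π^(n/2)·r^n/Γ(n/2+1). With n=8, r=8: V = 2097152·π^4/3 ≈ 6.80939e+07.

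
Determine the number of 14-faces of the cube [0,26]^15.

f_14(15-cube) = (15 choose 14) · 2^1 = 30.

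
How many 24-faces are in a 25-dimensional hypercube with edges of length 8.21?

Number of 24-faces = C(25,24) · 2^(25-24) = 25 · 2 = 50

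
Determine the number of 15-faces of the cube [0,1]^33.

f_15(33-cube) = (33 choose 15) · 2^18 = 271884830638080.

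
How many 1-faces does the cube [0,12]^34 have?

The 34-cube has n·2^(n-1) = 34·2^33 = 34·8589934592 = 292057776128 edges.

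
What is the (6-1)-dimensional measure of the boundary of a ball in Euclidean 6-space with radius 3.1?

|∂B_6(3.1)| ≈ 8876.83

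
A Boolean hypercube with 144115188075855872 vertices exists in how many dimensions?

The n-cube has 2^n vertices, and 144115188075855872 = 2^57, so n = 57.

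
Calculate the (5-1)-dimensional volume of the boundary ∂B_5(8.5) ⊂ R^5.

The surface area of an n-ball is 2π^(n/2) r^(n-1) / Γ(n/2). For n=5, r=8.5: 83521·π^2/6 ≈ 137387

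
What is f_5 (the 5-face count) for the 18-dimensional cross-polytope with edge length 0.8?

An n-cross-polytope has 2^(k+1)·C(n,k+1) k-faces. Here 2^6·C(18,6) = 64·18564 = 1188096.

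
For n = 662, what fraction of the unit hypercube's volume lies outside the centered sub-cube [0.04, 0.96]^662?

1 - (1 - 2·0.04)^662 = 1 - 0.92^662 ≈ 1 - 1.065e-24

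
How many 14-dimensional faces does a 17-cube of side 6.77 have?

Number of 14-faces = C(17,14) · 2^(17-14) = 680 · 8 = 5440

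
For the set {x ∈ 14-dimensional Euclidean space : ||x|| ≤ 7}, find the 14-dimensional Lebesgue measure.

V = 96889010407·π^7/720 ≈ 4.06435e+11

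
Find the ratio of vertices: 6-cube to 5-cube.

The 6-cube has 2^6 = 64 vertices. The 5-cube has 2^5 = 32 vertices. Ratio: 64/32 = 2.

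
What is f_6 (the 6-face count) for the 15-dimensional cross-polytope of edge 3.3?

f_6(15-orthoplex) = 2^7 · (15 choose 7) = 823680.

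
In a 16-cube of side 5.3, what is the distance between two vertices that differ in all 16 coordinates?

Diagonal = √16 · 5.3 = 21.2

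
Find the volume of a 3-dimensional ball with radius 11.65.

Volume = π^{3/2}·(11.65)^3/Γ(5/2) ≈ 6623.18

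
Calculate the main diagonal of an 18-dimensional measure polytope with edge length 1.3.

d = √(1.3² + 1.3² + ... + 1.3²) [18 terms] = √(18·1.3²) = 1.3√18 ≈ 5.51543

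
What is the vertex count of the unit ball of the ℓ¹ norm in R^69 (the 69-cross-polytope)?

The vertices are ±e_1, ..., ±e_69, so there are 2·69 = 138.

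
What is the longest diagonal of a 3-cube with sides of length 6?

d = √(6² + 6² + ... + 6²) [3 terms] = √(3·6²) = 6√3 ≈ 10.3923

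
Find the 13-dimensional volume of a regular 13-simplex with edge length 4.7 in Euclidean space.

V_13 = √(14) · 4.7^13 / (13! · 2^(13/2)) ≈ 0.00362544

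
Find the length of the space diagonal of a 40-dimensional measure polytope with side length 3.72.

The space diagonal of an n-cube of side s is s√n. Here 3.72·√40 ≈ 23.5273.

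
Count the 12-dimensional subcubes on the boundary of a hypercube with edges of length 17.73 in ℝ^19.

Number of 12-faces = C(19,12) · 2^(19-12) = 50388 · 128 = 6449664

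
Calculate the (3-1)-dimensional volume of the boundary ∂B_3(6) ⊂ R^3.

S_3(6) = 2·π^(3/2)·(6)^2 / Γ(3/2) = 4πr² = 4π·(6)² ≈ 452.389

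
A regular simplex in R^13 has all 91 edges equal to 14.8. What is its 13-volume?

V_13 = √(14) · 14.8^13 / (13! · 2^(13/2)) ≈ 10851.5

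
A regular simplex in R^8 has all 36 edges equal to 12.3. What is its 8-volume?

For a regular n-simplex with edge a, V = (a^n / n!)·√((n+1)/2^n). With a=12.3, n=8: V ≈ 2436.25.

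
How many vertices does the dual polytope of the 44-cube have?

The vertices are ±e_1, ..., ±e_44, so there are 2·44 = 88.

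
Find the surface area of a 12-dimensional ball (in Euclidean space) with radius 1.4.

|∂B_12(1.4)| ≈ 648.868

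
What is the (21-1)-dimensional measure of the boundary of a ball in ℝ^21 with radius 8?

The surface area of an n-ball is 2π^(n/2) r^(n-1) / Γ(n/2). For n=21, r=8: 2361183241434822606848·π^10/654729075 ≈ 3.37728e+17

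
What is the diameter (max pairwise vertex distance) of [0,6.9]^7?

Diagonal = √7 · 6.9 ≈ 18.2557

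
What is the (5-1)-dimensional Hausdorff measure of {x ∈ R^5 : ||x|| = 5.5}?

The surface area of an n-ball is 2π^(n/2) r^(n-1) / Γ(n/2). For n=5, r=5.5: 14641·π^2/6 ≈ 24083.5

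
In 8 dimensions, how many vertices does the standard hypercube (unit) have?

Each vertex is a binary string of length 8, so there are 2^8 = 256.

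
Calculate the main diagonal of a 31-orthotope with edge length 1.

The space diagonal of an n-cube of side s is s√n. Here 1·√31 ≈ 5.56776.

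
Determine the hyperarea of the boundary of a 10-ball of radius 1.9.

The surface area of an n-ball is 2π^(n/2) r^(n-1) / Γ(n/2). For n=10, r=1.9: 8229.07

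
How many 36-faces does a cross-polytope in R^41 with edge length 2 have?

Each 36-face is the convex hull of 37 vertices, one chosen as ±e_i from each of 37 distinct axes: 2^37·C(41,37) = 13918442818109440.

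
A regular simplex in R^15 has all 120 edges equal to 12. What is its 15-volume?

For a regular n-simplex with edge a, V = (a^n / n!)·√((n+1)/2^n). With a=12, n=15: V ≈ 260.348.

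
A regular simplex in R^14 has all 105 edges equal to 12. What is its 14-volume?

For a regular n-simplex with edge a, V = (a^n / n!)·√((n+1)/2^n). With a=12, n=14: V ≈ 445.62.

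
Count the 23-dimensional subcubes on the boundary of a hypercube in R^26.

Number of 23-faces = C(26,23) · 2^(26-23) = 2600 · 8 = 20800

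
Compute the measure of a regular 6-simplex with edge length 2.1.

For a regular n-simplex with edge a, V = (a^n / n!)·√((n+1)/2^n). With a=2.1, n=6: V ≈ 0.0393951.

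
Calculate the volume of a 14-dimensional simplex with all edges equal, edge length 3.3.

Volume = 3.3^14 · √(15/2^14) / 14! ≈ 6.30409e-06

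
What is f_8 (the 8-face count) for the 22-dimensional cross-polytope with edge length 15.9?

f_8(22-orthoplex) = 2^9 · (22 choose 9) = 254679040.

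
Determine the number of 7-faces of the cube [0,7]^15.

Choose 7 of 15 axes to span the face (C(15,7) = 6435 ways), then fix each of the remaining 8 coordinates at one of its two extreme values (2^8 = 256 ways): 6435·256 = 1647360.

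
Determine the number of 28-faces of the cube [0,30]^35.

An n-cube has C(n,k)·2^(n-k) k-faces. Here C(35,28)·2^7 = 6724520·128 = 860738560.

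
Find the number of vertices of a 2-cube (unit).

Each vertex is a binary string of length 2, so there are 2^2 = 4.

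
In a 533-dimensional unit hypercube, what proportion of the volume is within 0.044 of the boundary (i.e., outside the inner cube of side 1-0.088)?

1 - (1 - 2·0.044)^533 = 1 - 0.912^533 ≈ 1 - 4.756e-22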